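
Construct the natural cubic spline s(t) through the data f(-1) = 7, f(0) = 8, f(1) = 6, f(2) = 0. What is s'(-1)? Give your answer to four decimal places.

With M_i denoting the second derivative at x_i, h_i = 1, 1, 1, and Δ_i = (y_(i+1) − y_i)/h_i = 1, -2, -6:
  1·M_0 + 4·M_1 + 1·M_2 = 6(Δ_1 - Δ_0) = -18
  1·M_1 + 4·M_2 + 1·M_3 = 6(Δ_2 - Δ_1) = -24
Natural end conditions: M_0 = M_3 = 0.
Hence M_0 = 0, M_1 = -16/5, M_2 = -26/5, M_3 = 0.
On [-1, 0], s'(t) = b_0 + 2c_0·(t + 1) + 3d_0·(t + 1)² with b_0 = Δ_0 - h_0(2M_0 + M_1)/6 = 23/15, c_0 = M_0/2 = 0, d_0 = (M_1 - M_0)/(6h_0) = -8/15. So s'(-1) = 23/15.

1.5333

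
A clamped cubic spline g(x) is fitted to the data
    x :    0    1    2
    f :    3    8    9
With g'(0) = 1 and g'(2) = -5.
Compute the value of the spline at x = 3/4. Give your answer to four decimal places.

Put M_i = g'' at the i-th knot. Here h = (1, 1) and Δ = (5, 1), so the interior equations h_(i-1)·M_(i-1) + 2(h_(i-1)+h_i)·M_i + h_i·M_(i+1) = 6(Δ_i − Δ_(i-1)) read
  1·M_0 + 4·M_1 + 1·M_2 = 6(Δ_1 - Δ_0) = -24
Clamped end conditions give two more equations: 2h_0·M_0 + h_0·M_1 = 6(Δ_0 - g'(0)) = 24 and h_1·M_1 + 2h_1·M_2 = 6(g'(2) - Δ_1) = -36.
Hence M_0 = 15, M_1 = -6, M_2 = -15.
On [0, 1], g(x) = 3 + 1·x + 15/2·x² - 7/2·x³.
With x = 3/4: g(3/4) = 831/128.

6.4922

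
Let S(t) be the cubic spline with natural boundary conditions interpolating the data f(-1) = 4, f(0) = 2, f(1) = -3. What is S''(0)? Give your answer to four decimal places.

-4.5000

Put σ_i = S'' at the i-th knot. Here h = (1, 1) and Δ = (-2, -5), so the interior equations h_(i-1)·σ_(i-1) + 2(h_(i-1)+h_i)·σ_i + h_i·σ_(i+1) = 6(Δ_i − Δ_(i-1)) read
  1·σ_0 + 4·σ_1 + 1·σ_2 = 6(Δ_1 - Δ_0) = -18
Natural end conditions: σ_0 = σ_2 = 0.
Solving: σ_0 = 0, σ_1 = -9/2, σ_2 = 0.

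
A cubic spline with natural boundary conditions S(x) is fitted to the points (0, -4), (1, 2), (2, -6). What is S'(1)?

Let M_i = S''(x_i). Step sizes h_i = 1, 1; slopes of the chords Δ_i = (y_(i+1) - y_i)/h_i = 6, -8.
  1·M_0 + 4·M_1 + 1·M_2 = 6(Δ_1 - Δ_0) = -84
Natural end conditions: M_0 = M_2 = 0.
Solving: M_0 = 0, M_1 = -21, M_2 = 0.
On [1, 2], S'(x) = b_1 + 2c_1·(x - 1) + 3d_1·(x - 1)² with b_1 = Δ_1 - h_1(2M_1 + M_2)/6 = -1, c_1 = M_1/2 = -21/2, d_1 = (M_2 - M_1)/(6h_1) = 7/2. So S'(1) = -1.

-1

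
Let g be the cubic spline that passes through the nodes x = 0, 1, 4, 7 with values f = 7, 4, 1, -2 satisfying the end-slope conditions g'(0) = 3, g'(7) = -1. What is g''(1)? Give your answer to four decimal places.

4.5161

With m_i denoting the second derivative at x_i, h_i = 1, 3, 3, and Δ_i = (y_(i+1) − y_i)/h_i = -3, -1, -1:
  1·m_0 + 8·m_1 + 3·m_2 = 6(Δ_1 - Δ_0) = 12
  3·m_1 + 12·m_2 + 3·m_3 = 6(Δ_2 - Δ_1) = 0
Clamped end conditions give two more equations: 2h_0·m_0 + h_0·m_1 = 6(Δ_0 - g'(0)) = -36 and h_2·m_2 + 2h_2·m_3 = 6(g'(7) - Δ_2) = 0.
Hence m_0 = -628/31, m_1 = 140/31, m_2 = -40/31, m_3 = 20/31.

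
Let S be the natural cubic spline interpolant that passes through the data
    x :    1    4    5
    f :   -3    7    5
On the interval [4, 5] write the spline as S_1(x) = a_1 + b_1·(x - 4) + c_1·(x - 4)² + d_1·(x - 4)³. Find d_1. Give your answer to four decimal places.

With σ_i denoting the second derivative at x_i, h_i = 3, 1, and Δ_i = (y_(i+1) − y_i)/h_i = 10/3, -2:
  3·σ_0 + 8·σ_1 + 1·σ_2 = 6(Δ_1 - Δ_0) = -32
Natural end conditions: σ_0 = σ_2 = 0.
Forward elimination and back-substitution give σ_0 = 0, σ_1 = -4, σ_2 = 0.
On [4, 5], with S_1(x) = a_1 + b_1·(x - 4) + c_1·(x - 4)² + d_1·(x - 4)³: c_1 = σ_1/2 = -2, d_1 = (σ_2 - σ_1)/(6h_1) = 2/3, b_1 = Δ_1 - h_1(2σ_1 + σ_2)/6 = -2/3.

0.6667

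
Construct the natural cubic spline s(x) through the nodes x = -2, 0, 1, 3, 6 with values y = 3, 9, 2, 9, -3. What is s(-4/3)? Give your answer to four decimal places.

Put σ_i = s'' at the i-th knot. Here h = (2, 1, 2, 3) and Δ = (3, -7, 7/2, -4), so the interior equations h_(i-1)·σ_(i-1) + 2(h_(i-1)+h_i)·σ_i + h_i·σ_(i+1) = 6(Δ_i − Δ_(i-1)) read
  2·σ_0 + 6·σ_1 + 1·σ_2 = 6(Δ_1 - Δ_0) = -60
  1·σ_1 + 6·σ_2 + 2·σ_3 = 6(Δ_2 - Δ_1) = 63
  2·σ_2 + 10·σ_3 + 3·σ_4 = 6(Δ_3 - Δ_2) = -45
Natural end conditions: σ_0 = σ_4 = 0.
Solving the tridiagonal system: σ_0 = 0, σ_1 = -2040/163, σ_2 = 2460/163, σ_3 = -2451/326, σ_4 = 0.
On [-2, 0], s(x) = 3 + 1169/163·(x + 2) + 0·(x + 2)² - 170/163·(x + 2)³.
With (x + 2) = 2/3: s(-4/3) = 32885/4401.

7.4722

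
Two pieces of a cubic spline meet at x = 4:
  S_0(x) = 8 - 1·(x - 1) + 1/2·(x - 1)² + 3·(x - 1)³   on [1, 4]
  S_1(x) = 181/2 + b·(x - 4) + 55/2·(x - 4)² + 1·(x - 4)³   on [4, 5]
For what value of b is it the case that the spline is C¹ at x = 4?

S_0'(x) = -1 + 1·(x - 1) + 9·(x - 1)², so S_0'(4) = 83. On the right, S_1'(4) = b, so b = 83.

83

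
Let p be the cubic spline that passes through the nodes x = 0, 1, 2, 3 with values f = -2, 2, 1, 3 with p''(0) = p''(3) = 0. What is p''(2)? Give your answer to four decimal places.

Let σ_i = p''(x_i). Step sizes h_i = 1, 1, 1; slopes of the chords Δ_i = (y_(i+1) - y_i)/h_i = 4, -1, 2.
  1·σ_0 + 4·σ_1 + 1·σ_2 = 6(Δ_1 - Δ_0) = -30
  1·σ_1 + 4·σ_2 + 1·σ_3 = 6(Δ_2 - Δ_1) = 18
Natural end conditions: σ_0 = σ_3 = 0.
Solving the tridiagonal system: σ_0 = 0, σ_1 = -46/5, σ_2 = 34/5, σ_3 = 0.

6.8000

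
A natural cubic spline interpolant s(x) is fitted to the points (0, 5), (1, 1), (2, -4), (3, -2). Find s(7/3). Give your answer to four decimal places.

-4.0494

Let m_i = s''(x_i). Step sizes h_i = 1, 1, 1; slopes of the chords Δ_i = (y_(i+1) - y_i)/h_i = -4, -5, 2.
  1·m_0 + 4·m_1 + 1·m_2 = 6(Δ_1 - Δ_0) = -6
  1·m_1 + 4·m_2 + 1·m_3 = 6(Δ_2 - Δ_1) = 42
Natural end conditions: m_0 = m_3 = 0.
Forward elimination and back-substitution give m_0 = 0, m_1 = -22/5, m_2 = 58/5, m_3 = 0.
On [2, 3], s(x) = -4 - 28/15·(x - 2) + 29/5·(x - 2)² - 29/15·(x - 2)³.
With (x - 2) = 1/3: s(7/3) = -328/81.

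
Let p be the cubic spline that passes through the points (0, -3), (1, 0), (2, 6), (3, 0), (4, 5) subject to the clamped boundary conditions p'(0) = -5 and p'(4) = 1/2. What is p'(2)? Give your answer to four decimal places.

With m_i denoting the second derivative at x_i, h_i = 1, 1, 1, 1, and Δ_i = (y_(i+1) − y_i)/h_i = 3, 6, -6, 5:
  1·m_0 + 4·m_1 + 1·m_2 = 6(Δ_1 - Δ_0) = 18
  1·m_1 + 4·m_2 + 1·m_3 = 6(Δ_2 - Δ_1) = -72
  1·m_2 + 4·m_3 + 1·m_4 = 6(Δ_3 - Δ_2) = 66
Clamped end conditions give two more equations: 2h_0·m_0 + h_0·m_1 = 6(Δ_0 - p'(0)) = 48 and h_3·m_3 + 2h_3·m_4 = 6(p'(4) - Δ_3) = -27.
Solving: m_0 = 1175/56, m_1 = 169/28, m_2 = -217/8, m_3 = 853/28, m_4 = -1609/56.
On [2, 3], p'(x) = b_2 + 2c_2·(x - 2) + 3d_2·(x - 2)² with b_2 = Δ_2 - h_2(2m_2 + m_3)/6 = -57/28, c_2 = m_2/2 = -217/16, d_2 = (m_3 - m_2)/(6h_2) = 1075/112. So p'(2) = -57/28.

-2.0357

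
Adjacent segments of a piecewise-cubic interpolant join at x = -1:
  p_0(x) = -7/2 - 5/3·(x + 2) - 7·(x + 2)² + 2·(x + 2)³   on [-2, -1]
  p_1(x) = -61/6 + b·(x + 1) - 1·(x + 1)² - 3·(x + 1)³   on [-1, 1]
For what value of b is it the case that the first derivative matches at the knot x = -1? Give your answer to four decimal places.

p_0'(x) = -5/3 - 14·(x + 2) + 6·(x + 2)², so p_0'(-1) = -29/3. On the right, p_1'(-1) = b, so b = -29/3.

-9.6667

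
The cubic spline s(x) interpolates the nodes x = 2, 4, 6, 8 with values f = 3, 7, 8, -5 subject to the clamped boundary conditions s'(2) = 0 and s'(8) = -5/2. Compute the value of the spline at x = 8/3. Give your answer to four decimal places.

3.5877

Let σ_i = s''(x_i). Step sizes h_i = 2, 2, 2; slopes of the chords Δ_i = (y_(i+1) - y_i)/h_i = 2, 1/2, -13/2.
  2·σ_0 + 8·σ_1 + 2·σ_2 = 6(Δ_1 - Δ_0) = -9
  2·σ_1 + 8·σ_2 + 2·σ_3 = 6(Δ_2 - Δ_1) = -42
Clamped end conditions give two more equations: 2h_0·σ_0 + h_0·σ_1 = 6(Δ_0 - s'(2)) = 12 and h_2·σ_2 + 2h_2·σ_3 = 6(s'(8) - Δ_2) = 24.
Forward elimination and back-substitution give σ_0 = 89/30, σ_1 = 1/15, σ_2 = -116/15, σ_3 = 148/15.
On [2, 4], s(x) = 3 + 0·(x - 2) + 89/60·(x - 2)² - 29/120·(x - 2)³.
With (x - 2) = 2/3: s(8/3) = 1453/405.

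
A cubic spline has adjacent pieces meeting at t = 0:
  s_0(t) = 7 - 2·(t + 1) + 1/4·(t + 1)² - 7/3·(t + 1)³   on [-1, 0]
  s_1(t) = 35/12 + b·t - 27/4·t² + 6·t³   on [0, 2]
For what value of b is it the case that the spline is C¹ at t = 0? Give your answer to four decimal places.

-8.5000

s_0'(t) = -2 + 1/2·(t + 1) - 7·(t + 1)², so s_0'(0) = -17/2. On the right, s_1'(0) = b, so b = -17/2.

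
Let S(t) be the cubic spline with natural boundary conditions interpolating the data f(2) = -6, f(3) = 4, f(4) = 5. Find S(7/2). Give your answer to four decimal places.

5.3438

Put m_i = S'' at the i-th knot. Here h = (1, 1) and Δ = (10, 1), so the interior equations h_(i-1)·m_(i-1) + 2(h_(i-1)+h_i)·m_i + h_i·m_(i+1) = 6(Δ_i − Δ_(i-1)) read
  1·m_0 + 4·m_1 + 1·m_2 = 6(Δ_1 - Δ_0) = -54
Natural end conditions: m_0 = m_2 = 0.
Forward elimination and back-substitution give m_0 = 0, m_1 = -27/2, m_2 = 0.
On [3, 4], S(t) = 4 + 11/2·(t - 3) - 27/4·(t - 3)² + 9/4·(t - 3)³.
With (t - 3) = 1/2: S(7/2) = 171/32.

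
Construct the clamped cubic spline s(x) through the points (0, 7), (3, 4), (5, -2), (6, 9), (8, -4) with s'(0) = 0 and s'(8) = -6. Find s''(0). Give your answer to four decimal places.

Write M_i for s''(x_i). With h_i = 3, 2, 1, 2 and divided differences Δ_i = -1, -3, 11, -13/2, the continuity of s' gives the tridiagonal system
  3·M_0 + 10·M_1 + 2·M_2 = 6(Δ_1 - Δ_0) = -12
  2·M_1 + 6·M_2 + 1·M_3 = 6(Δ_2 - Δ_1) = 84
  1·M_2 + 6·M_3 + 2·M_4 = 6(Δ_3 - Δ_2) = -105
Clamped end conditions give two more equations: 2h_0·M_0 + h_0·M_1 = 6(Δ_0 - s'(0)) = -6 and h_3·M_3 + 2h_3·M_4 = 6(s'(8) - Δ_3) = 3.
Hence M_0 = 287/151, M_1 = -876/151, M_2 = 6087/302, M_3 = -3825/151, M_4 = 8103/604.

1.9007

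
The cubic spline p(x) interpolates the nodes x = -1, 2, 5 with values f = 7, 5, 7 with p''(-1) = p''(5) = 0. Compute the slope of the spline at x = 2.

0

Write M_i for p''(x_i). With h_i = 3, 3 and divided differences Δ_i = -2/3, 2/3, the continuity of p' gives the tridiagonal system
  3·M_0 + 12·M_1 + 3·M_2 = 6(Δ_1 - Δ_0) = 8
Natural end conditions: M_0 = M_2 = 0.
Forward elimination and back-substitution give M_0 = 0, M_1 = 2/3, M_2 = 0.
On [2, 5], p'(x) = b_1 + 2c_1·(x - 2) + 3d_1·(x - 2)² with b_1 = Δ_1 - h_1(2M_1 + M_2)/6 = 0, c_1 = M_1/2 = 1/3, d_1 = (M_2 - M_1)/(6h_1) = -1/27. So p'(2) = 0.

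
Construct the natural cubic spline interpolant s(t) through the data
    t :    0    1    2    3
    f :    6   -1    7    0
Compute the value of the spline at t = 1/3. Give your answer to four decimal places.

Write m_i for s''(x_i). With h_i = 1, 1, 1 and divided differences Δ_i = -7, 8, -7, the continuity of s' gives the tridiagonal system
  1·m_0 + 4·m_1 + 1·m_2 = 6(Δ_1 - Δ_0) = 90
  1·m_1 + 4·m_2 + 1·m_3 = 6(Δ_2 - Δ_1) = -90
Natural end conditions: m_0 = m_3 = 0.
Hence m_0 = 0, m_1 = 30, m_2 = -30, m_3 = 0.
On [0, 1], s(t) = 6 - 12·t + 0·t² + 5·t³.
With t = 1/3: s(1/3) = 59/27.

2.1852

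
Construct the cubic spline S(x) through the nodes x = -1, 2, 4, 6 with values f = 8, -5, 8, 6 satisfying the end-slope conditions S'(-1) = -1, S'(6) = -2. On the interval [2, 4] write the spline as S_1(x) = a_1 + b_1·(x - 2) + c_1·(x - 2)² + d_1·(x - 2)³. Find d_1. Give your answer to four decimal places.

-1.6757

With M_i denoting the second derivative at x_i, h_i = 3, 2, 2, and Δ_i = (y_(i+1) − y_i)/h_i = -13/3, 13/2, -1:
  3·M_0 + 10·M_1 + 2·M_2 = 6(Δ_1 - Δ_0) = 65
  2·M_1 + 8·M_2 + 2·M_3 = 6(Δ_2 - Δ_1) = -45
Clamped end conditions give two more equations: 2h_0·M_0 + h_0·M_1 = 6(Δ_0 - S'(-1)) = -20 and h_2·M_2 + 2h_2·M_3 = 6(S'(6) - Δ_2) = -6.
Solving the tridiagonal system: M_0 = -979/111, M_1 = 406/37, M_2 = -338/37, M_3 = 227/74.
On [2, 4], with S_1(x) = a_1 + b_1·(x - 2) + c_1·(x - 2)² + d_1·(x - 2)³: c_1 = M_1/2 = 203/37, d_1 = (M_2 - M_1)/(6h_1) = -62/37, b_1 = Δ_1 - h_1(2M_1 + M_2)/6 = 165/74.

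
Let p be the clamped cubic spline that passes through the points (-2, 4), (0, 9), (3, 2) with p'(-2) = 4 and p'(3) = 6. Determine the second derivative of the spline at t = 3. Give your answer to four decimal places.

11.6333

Let σ_i = p''(x_i). Step sizes h_i = 2, 3; slopes of the chords Δ_i = (y_(i+1) - y_i)/h_i = 5/2, -7/3.
  2·σ_0 + 10·σ_1 + 3·σ_2 = 6(Δ_1 - Δ_0) = -29
Clamped end conditions give two more equations: 2h_0·σ_0 + h_0·σ_1 = 6(Δ_0 - p'(-2)) = -9 and h_1·σ_1 + 2h_1·σ_2 = 6(p'(3) - Δ_1) = 50.
Forward elimination and back-substitution give σ_0 = 21/20, σ_1 = -33/5, σ_2 = 349/30.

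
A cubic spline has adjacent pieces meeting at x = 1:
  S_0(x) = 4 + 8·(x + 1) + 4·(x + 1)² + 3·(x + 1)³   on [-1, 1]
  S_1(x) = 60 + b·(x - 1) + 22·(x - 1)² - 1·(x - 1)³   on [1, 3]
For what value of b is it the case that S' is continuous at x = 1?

60

S_0'(x) = 8 + 8·(x + 1) + 9·(x + 1)², so S_0'(1) = 60. On the right, S_1'(1) = b, so b = 60.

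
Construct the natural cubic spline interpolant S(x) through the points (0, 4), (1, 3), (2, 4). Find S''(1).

3

Write σ_i for S''(x_i). With h_i = 1, 1 and divided differences Δ_i = -1, 1, the continuity of S' gives the tridiagonal system
  1·σ_0 + 4·σ_1 + 1·σ_2 = 6(Δ_1 - Δ_0) = 12
Natural end conditions: σ_0 = σ_2 = 0.
Solving: σ_0 = 0, σ_1 = 3, σ_2 = 0.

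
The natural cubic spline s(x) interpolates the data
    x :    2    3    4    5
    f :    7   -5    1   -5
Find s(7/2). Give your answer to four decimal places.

With M_i denoting the second derivative at x_i, h_i = 1, 1, 1, and Δ_i = (y_(i+1) − y_i)/h_i = -12, 6, -6:
  1·M_0 + 4·M_1 + 1·M_2 = 6(Δ_1 - Δ_0) = 108
  1·M_1 + 4·M_2 + 1·M_3 = 6(Δ_2 - Δ_1) = -72
Natural end conditions: M_0 = M_3 = 0.
Hence M_0 = 0, M_1 = 168/5, M_2 = -132/5, M_3 = 0.
On [3, 4], s(x) = -5 - 4/5·(x - 3) + 84/5·(x - 3)² - 10·(x - 3)³.
With (x - 3) = 1/2: s(7/2) = -49/20.

-2.4500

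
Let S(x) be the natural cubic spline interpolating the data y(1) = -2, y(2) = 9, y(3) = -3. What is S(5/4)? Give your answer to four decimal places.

Put M_i = S'' at the i-th knot. Here h = (1, 1) and Δ = (11, -12), so the interior equations h_(i-1)·M_(i-1) + 2(h_(i-1)+h_i)·M_i + h_i·M_(i+1) = 6(Δ_i − Δ_(i-1)) read
  1·M_0 + 4·M_1 + 1·M_2 = 6(Δ_1 - Δ_0) = -138
Natural end conditions: M_0 = M_2 = 0.
Solving: M_0 = 0, M_1 = -69/2, M_2 = 0.
On [1, 2], S(x) = -2 + 67/4·(x - 1) + 0·(x - 1)² - 23/4·(x - 1)³.
With (x - 1) = 1/4: S(5/4) = 537/256.

2.0977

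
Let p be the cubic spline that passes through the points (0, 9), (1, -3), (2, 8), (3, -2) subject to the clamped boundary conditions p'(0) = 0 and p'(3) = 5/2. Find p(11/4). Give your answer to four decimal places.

-0.7734

Let σ_i = p''(x_i). Step sizes h_i = 1, 1, 1; slopes of the chords Δ_i = (y_(i+1) - y_i)/h_i = -12, 11, -10.
  1·σ_0 + 4·σ_1 + 1·σ_2 = 6(Δ_1 - Δ_0) = 138
  1·σ_1 + 4·σ_2 + 1·σ_3 = 6(Δ_2 - Δ_1) = -126
Clamped end conditions give two more equations: 2h_0·σ_0 + h_0·σ_1 = 6(Δ_0 - p'(0)) = -72 and h_2·σ_2 + 2h_2·σ_3 = 6(p'(3) - Δ_2) = 75.
Solving: σ_0 = -211/3, σ_1 = 206/3, σ_2 = -199/3, σ_3 = 212/3.
On [2, 3], p(x) = 8 + 1/3·(x - 2) - 199/6·(x - 2)² + 137/6·(x - 2)³.
With (x - 2) = 3/4: p(11/4) = -99/128.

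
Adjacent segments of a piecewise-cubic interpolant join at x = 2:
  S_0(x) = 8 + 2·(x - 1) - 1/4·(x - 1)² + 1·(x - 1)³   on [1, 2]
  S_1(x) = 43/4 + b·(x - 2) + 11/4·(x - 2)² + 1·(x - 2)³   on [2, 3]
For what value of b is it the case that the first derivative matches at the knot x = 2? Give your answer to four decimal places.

4.5000

S_0'(x) = 2 - 1/2·(x - 1) + 3·(x - 1)², so S_0'(2) = 9/2. On the right, S_1'(2) = b, so b = 9/2.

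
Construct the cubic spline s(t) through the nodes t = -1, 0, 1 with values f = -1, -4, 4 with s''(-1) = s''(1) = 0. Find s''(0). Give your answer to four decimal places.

Let M_i = s''(x_i). Step sizes h_i = 1, 1; slopes of the chords Δ_i = (y_(i+1) - y_i)/h_i = -3, 8.
  1·M_0 + 4·M_1 + 1·M_2 = 6(Δ_1 - Δ_0) = 66
Natural end conditions: M_0 = M_2 = 0.
Solving the tridiagonal system: M_0 = 0, M_1 = 33/2, M_2 = 0.

16.5000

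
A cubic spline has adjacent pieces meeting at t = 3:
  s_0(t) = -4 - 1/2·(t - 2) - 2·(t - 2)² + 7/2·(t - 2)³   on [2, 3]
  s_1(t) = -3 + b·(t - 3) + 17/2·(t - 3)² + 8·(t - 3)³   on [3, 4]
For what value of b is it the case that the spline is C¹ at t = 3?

6

s_0'(t) = -1/2 - 4·(t - 2) + 21/2·(t - 2)², so s_0'(3) = 6. On the right, s_1'(3) = b, so b = 6.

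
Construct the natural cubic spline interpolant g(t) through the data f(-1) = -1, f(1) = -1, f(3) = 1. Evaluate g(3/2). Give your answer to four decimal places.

Put σ_i = g'' at the i-th knot. Here h = (2, 2) and Δ = (0, 1), so the interior equations h_(i-1)·σ_(i-1) + 2(h_(i-1)+h_i)·σ_i + h_i·σ_(i+1) = 6(Δ_i − Δ_(i-1)) read
  2·σ_0 + 8·σ_1 + 2·σ_2 = 6(Δ_1 - Δ_0) = 6
Natural end conditions: σ_0 = σ_2 = 0.
Solving the tridiagonal system: σ_0 = 0, σ_1 = 3/4, σ_2 = 0.
On [1, 3], g(t) = -1 + 1/2·(t - 1) + 3/8·(t - 1)² - 1/16·(t - 1)³.
With (t - 1) = 1/2: g(3/2) = -85/128.

-0.6641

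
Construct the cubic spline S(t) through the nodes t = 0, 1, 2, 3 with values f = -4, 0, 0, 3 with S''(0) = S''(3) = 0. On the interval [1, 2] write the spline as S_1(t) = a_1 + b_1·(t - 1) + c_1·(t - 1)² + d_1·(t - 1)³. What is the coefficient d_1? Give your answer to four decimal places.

Let m_i = S''(x_i). Step sizes h_i = 1, 1, 1; slopes of the chords Δ_i = (y_(i+1) - y_i)/h_i = 4, 0, 3.
  1·m_0 + 4·m_1 + 1·m_2 = 6(Δ_1 - Δ_0) = -24
  1·m_1 + 4·m_2 + 1·m_3 = 6(Δ_2 - Δ_1) = 18
Natural end conditions: m_0 = m_3 = 0.
Hence m_0 = 0, m_1 = -38/5, m_2 = 32/5, m_3 = 0.
On [1, 2], with S_1(t) = a_1 + b_1·(t - 1) + c_1·(t - 1)² + d_1·(t - 1)³: c_1 = m_1/2 = -19/5, d_1 = (m_2 - m_1)/(6h_1) = 7/3, b_1 = Δ_1 - h_1(2m_1 + m_2)/6 = 22/15.

2.3333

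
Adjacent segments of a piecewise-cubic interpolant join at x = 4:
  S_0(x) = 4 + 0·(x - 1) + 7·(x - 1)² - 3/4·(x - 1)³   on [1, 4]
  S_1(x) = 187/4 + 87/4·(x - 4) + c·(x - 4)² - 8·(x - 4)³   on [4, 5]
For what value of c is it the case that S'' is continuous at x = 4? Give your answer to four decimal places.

0.2500

S_0''(x) = 14 - 9/2·(x - 1), so S_0''(4) = 1/2. On the right, S_1''(4) = 2c, so c = 1/4.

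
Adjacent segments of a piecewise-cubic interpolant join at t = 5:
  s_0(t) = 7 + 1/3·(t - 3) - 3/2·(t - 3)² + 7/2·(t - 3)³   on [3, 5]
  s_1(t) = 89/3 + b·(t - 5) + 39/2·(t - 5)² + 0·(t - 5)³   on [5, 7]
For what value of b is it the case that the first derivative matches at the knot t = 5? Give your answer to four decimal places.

36.3333

s_0'(t) = 1/3 - 3·(t - 3) + 21/2·(t - 3)², so s_0'(5) = 109/3. On the right, s_1'(5) = b, so b = 109/3.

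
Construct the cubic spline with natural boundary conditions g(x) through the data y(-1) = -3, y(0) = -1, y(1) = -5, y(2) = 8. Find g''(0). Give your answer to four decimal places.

-16.4000

With M_i denoting the second derivative at x_i, h_i = 1, 1, 1, and Δ_i = (y_(i+1) − y_i)/h_i = 2, -4, 13:
  1·M_0 + 4·M_1 + 1·M_2 = 6(Δ_1 - Δ_0) = -36
  1·M_1 + 4·M_2 + 1·M_3 = 6(Δ_2 - Δ_1) = 102
Natural end conditions: M_0 = M_3 = 0.
Forward elimination and back-substitution give M_0 = 0, M_1 = -82/5, M_2 = 148/5, M_3 = 0.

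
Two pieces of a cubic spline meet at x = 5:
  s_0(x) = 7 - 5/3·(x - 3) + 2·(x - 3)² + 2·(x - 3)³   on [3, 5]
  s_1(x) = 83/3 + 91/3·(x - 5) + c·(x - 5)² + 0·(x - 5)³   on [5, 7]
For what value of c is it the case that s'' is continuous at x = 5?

14

s_0''(x) = 4 + 12·(x - 3), so s_0''(5) = 28. On the right, s_1''(5) = 2c, so c = 14.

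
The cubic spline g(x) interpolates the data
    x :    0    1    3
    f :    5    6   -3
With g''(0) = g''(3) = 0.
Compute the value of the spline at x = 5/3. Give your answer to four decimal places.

4.3580

Write M_i for g''(x_i). With h_i = 1, 2 and divided differences Δ_i = 1, -9/2, the continuity of g' gives the tridiagonal system
  1·M_0 + 6·M_1 + 2·M_2 = 6(Δ_1 - Δ_0) = -33
Natural end conditions: M_0 = M_2 = 0.
Solving the tridiagonal system: M_0 = 0, M_1 = -11/2, M_2 = 0.
On [1, 3], g(x) = 6 - 5/6·(x - 1) - 11/4·(x - 1)² + 11/24·(x - 1)³.
With (x - 1) = 2/3: g(5/3) = 353/81.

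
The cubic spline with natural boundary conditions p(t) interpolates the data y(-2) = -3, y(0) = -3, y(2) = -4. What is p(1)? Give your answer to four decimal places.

-3.4063

With m_i denoting the second derivative at x_i, h_i = 2, 2, and Δ_i = (y_(i+1) − y_i)/h_i = 0, -1/2:
  2·m_0 + 8·m_1 + 2·m_2 = 6(Δ_1 - Δ_0) = -3
Natural end conditions: m_0 = m_2 = 0.
Solving: m_0 = 0, m_1 = -3/8, m_2 = 0.
On [0, 2], p(t) = -3 - 1/4·t - 3/16·t² + 1/32·t³.
With t = 1: p(1) = -109/32.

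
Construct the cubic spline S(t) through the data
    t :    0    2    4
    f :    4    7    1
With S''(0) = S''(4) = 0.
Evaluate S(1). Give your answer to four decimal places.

6.3438

Write m_i for S''(x_i). With h_i = 2, 2 and divided differences Δ_i = 3/2, -3, the continuity of S' gives the tridiagonal system
  2·m_0 + 8·m_1 + 2·m_2 = 6(Δ_1 - Δ_0) = -27
Natural end conditions: m_0 = m_2 = 0.
Solving: m_0 = 0, m_1 = -27/8, m_2 = 0.
On [0, 2], S(t) = 4 + 21/8·t + 0·t² - 9/32·t³.
With t = 1: S(1) = 203/32.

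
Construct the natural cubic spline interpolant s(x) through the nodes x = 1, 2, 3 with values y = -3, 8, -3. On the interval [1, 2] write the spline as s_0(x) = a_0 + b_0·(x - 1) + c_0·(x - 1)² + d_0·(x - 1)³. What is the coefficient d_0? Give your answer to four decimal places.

Write m_i for s''(x_i). With h_i = 1, 1 and divided differences Δ_i = 11, -11, the continuity of s' gives the tridiagonal system
  1·m_0 + 4·m_1 + 1·m_2 = 6(Δ_1 - Δ_0) = -132
Natural end conditions: m_0 = m_2 = 0.
Hence m_0 = 0, m_1 = -33, m_2 = 0.
On [1, 2], with s_0(x) = a_0 + b_0·(x - 1) + c_0·(x - 1)² + d_0·(x - 1)³: c_0 = m_0/2 = 0, d_0 = (m_1 - m_0)/(6h_0) = -11/2, b_0 = Δ_0 - h_0(2m_0 + m_1)/6 = 33/2.

-5.5000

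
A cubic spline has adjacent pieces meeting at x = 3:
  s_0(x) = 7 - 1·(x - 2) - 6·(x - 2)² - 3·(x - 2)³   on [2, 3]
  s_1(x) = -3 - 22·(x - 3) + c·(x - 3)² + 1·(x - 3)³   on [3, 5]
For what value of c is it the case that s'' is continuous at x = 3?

s_0''(x) = -12 - 18·(x - 2), so s_0''(3) = -30. On the right, s_1''(3) = 2c, so c = -15.

-15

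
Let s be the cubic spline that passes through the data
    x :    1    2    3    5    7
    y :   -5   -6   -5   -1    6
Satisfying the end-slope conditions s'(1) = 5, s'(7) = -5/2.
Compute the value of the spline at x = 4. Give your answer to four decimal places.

-3.6071

Write m_i for s''(x_i). With h_i = 1, 1, 2, 2 and divided differences Δ_i = -1, 1, 2, 7/2, the continuity of s' gives the tridiagonal system
  1·m_0 + 4·m_1 + 1·m_2 = 6(Δ_1 - Δ_0) = 12
  1·m_1 + 6·m_2 + 2·m_3 = 6(Δ_2 - Δ_1) = 6
  2·m_2 + 8·m_3 + 2·m_4 = 6(Δ_3 - Δ_2) = 9
Clamped end conditions give two more equations: 2h_0·m_0 + h_0·m_1 = 6(Δ_0 - s'(1)) = -36 and h_3·m_3 + 2h_3·m_4 = 6(s'(7) - Δ_3) = -36.
Hence m_0 = -158/7, m_1 = 64/7, m_2 = -2, m_3 = 31/7, m_4 = -157/14.
On [3, 5], s(x) = -5 + 13/7·(x - 3) - 1·(x - 3)² + 15/28·(x - 3)³.
With (x - 3) = 1: s(4) = -101/28.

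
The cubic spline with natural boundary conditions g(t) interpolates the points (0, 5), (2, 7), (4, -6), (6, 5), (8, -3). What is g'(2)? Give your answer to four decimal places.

-5.0714

Write M_i for g''(x_i). With h_i = 2, 2, 2, 2 and divided differences Δ_i = 1, -13/2, 11/2, -4, the continuity of g' gives the tridiagonal system
  2·M_0 + 8·M_1 + 2·M_2 = 6(Δ_1 - Δ_0) = -45
  2·M_1 + 8·M_2 + 2·M_3 = 6(Δ_2 - Δ_1) = 72
  2·M_2 + 8·M_3 + 2·M_4 = 6(Δ_3 - Δ_2) = -57
Natural end conditions: M_0 = M_4 = 0.
Solving: M_0 = 0, M_1 = -255/28, M_2 = 195/14, M_3 = -297/28, M_4 = 0.
On [2, 4], g'(t) = b_1 + 2c_1·(t - 2) + 3d_1·(t - 2)² with b_1 = Δ_1 - h_1(2M_1 + M_2)/6 = -71/14, c_1 = M_1/2 = -255/56, d_1 = (M_2 - M_1)/(6h_1) = 215/112. So g'(2) = -71/14.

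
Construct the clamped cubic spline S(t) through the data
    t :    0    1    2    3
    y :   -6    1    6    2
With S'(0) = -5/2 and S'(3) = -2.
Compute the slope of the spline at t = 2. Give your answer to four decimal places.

-1.2333

Write σ_i for S''(x_i). With h_i = 1, 1, 1 and divided differences Δ_i = 7, 5, -4, the continuity of S' gives the tridiagonal system
  1·σ_0 + 4·σ_1 + 1·σ_2 = 6(Δ_1 - Δ_0) = -12
  1·σ_1 + 4·σ_2 + 1·σ_3 = 6(Δ_2 - Δ_1) = -54
Clamped end conditions give two more equations: 2h_0·σ_0 + h_0·σ_1 = 6(Δ_0 - S'(0)) = 57 and h_2·σ_2 + 2h_2·σ_3 = 6(S'(3) - Δ_2) = 12.
Forward elimination and back-substitution give σ_0 = 482/15, σ_1 = -109/15, σ_2 = -226/15, σ_3 = 203/15.
On [2, 3], S'(t) = b_2 + 2c_2·(t - 2) + 3d_2·(t - 2)² with b_2 = Δ_2 - h_2(2σ_2 + σ_3)/6 = -37/30, c_2 = σ_2/2 = -113/15, d_2 = (σ_3 - σ_2)/(6h_2) = 143/30. So S'(2) = -37/30.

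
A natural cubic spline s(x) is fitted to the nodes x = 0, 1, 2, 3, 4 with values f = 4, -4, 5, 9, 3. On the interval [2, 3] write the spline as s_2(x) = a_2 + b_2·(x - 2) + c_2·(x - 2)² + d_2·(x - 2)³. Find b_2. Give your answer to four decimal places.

9.8750

With σ_i denoting the second derivative at x_i, h_i = 1, 1, 1, 1, and Δ_i = (y_(i+1) − y_i)/h_i = -8, 9, 4, -6:
  1·σ_0 + 4·σ_1 + 1·σ_2 = 6(Δ_1 - Δ_0) = 102
  1·σ_1 + 4·σ_2 + 1·σ_3 = 6(Δ_2 - Δ_1) = -30
  1·σ_2 + 4·σ_3 + 1·σ_4 = 6(Δ_3 - Δ_2) = -60
Natural end conditions: σ_0 = σ_4 = 0.
Hence σ_0 = 0, σ_1 = 795/28, σ_2 = -81/7, σ_3 = -339/28, σ_4 = 0.
On [2, 3], with s_2(x) = a_2 + b_2·(x - 2) + c_2·(x - 2)² + d_2·(x - 2)³: c_2 = σ_2/2 = -81/14, d_2 = (σ_3 - σ_2)/(6h_2) = -5/56, b_2 = Δ_2 - h_2(2σ_2 + σ_3)/6 = 79/8.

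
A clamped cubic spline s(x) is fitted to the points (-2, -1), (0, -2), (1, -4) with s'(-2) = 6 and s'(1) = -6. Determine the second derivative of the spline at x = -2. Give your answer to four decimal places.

-12.2500

Let σ_i = s''(x_i). Step sizes h_i = 2, 1; slopes of the chords Δ_i = (y_(i+1) - y_i)/h_i = -1/2, -2.
  2·σ_0 + 6·σ_1 + 1·σ_2 = 6(Δ_1 - Δ_0) = -9
Clamped end conditions give two more equations: 2h_0·σ_0 + h_0·σ_1 = 6(Δ_0 - s'(-2)) = -39 and h_1·σ_1 + 2h_1·σ_2 = 6(s'(1) - Δ_1) = -24.
Solving the tridiagonal system: σ_0 = -49/4, σ_1 = 5, σ_2 = -29/2.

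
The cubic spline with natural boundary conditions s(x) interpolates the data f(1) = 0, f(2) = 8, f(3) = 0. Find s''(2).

Put M_i = s'' at the i-th knot. Here h = (1, 1) and Δ = (8, -8), so the interior equations h_(i-1)·M_(i-1) + 2(h_(i-1)+h_i)·M_i + h_i·M_(i+1) = 6(Δ_i − Δ_(i-1)) read
  1·M_0 + 4·M_1 + 1·M_2 = 6(Δ_1 - Δ_0) = -96
Natural end conditions: M_0 = M_2 = 0.
Hence M_0 = 0, M_1 = -24, M_2 = 0.

-24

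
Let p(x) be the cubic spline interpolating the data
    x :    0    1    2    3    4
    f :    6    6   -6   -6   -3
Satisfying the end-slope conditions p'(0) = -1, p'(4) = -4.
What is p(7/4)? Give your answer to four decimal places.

-3.2076

Let σ_i = p''(x_i). Step sizes h_i = 1, 1, 1, 1; slopes of the chords Δ_i = (y_(i+1) - y_i)/h_i = 0, -12, 0, 3.
  1·σ_0 + 4·σ_1 + 1·σ_2 = 6(Δ_1 - Δ_0) = -72
  1·σ_1 + 4·σ_2 + 1·σ_3 = 6(Δ_2 - Δ_1) = 72
  1·σ_2 + 4·σ_3 + 1·σ_4 = 6(Δ_3 - Δ_2) = 18
Clamped end conditions give two more equations: 2h_0·σ_0 + h_0·σ_1 = 6(Δ_0 - p'(0)) = 6 and h_3·σ_3 + 2h_3·σ_4 = 6(p'(4) - Δ_3) = -42.
Solving: σ_0 = 120/7, σ_1 = -198/7, σ_2 = 24, σ_3 = 30/7, σ_4 = -162/7.
On [1, 2], p(x) = 6 - 46/7·(x - 1) - 99/7·(x - 1)² + 61/7·(x - 1)³.
With (x - 1) = 3/4: p(7/4) = -1437/448.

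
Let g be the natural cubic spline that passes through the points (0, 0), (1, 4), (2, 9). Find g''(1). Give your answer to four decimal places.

Let σ_i = g''(x_i). Step sizes h_i = 1, 1; slopes of the chords Δ_i = (y_(i+1) - y_i)/h_i = 4, 5.
  1·σ_0 + 4·σ_1 + 1·σ_2 = 6(Δ_1 - Δ_0) = 6
Natural end conditions: σ_0 = σ_2 = 0.
Solving: σ_0 = 0, σ_1 = 3/2, σ_2 = 0.

1.5000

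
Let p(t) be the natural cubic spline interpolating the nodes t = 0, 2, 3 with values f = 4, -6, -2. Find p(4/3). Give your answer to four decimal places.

-4.8889

Put σ_i = p'' at the i-th knot. Here h = (2, 1) and Δ = (-5, 4), so the interior equations h_(i-1)·σ_(i-1) + 2(h_(i-1)+h_i)·σ_i + h_i·σ_(i+1) = 6(Δ_i − Δ_(i-1)) read
  2·σ_0 + 6·σ_1 + 1·σ_2 = 6(Δ_1 - Δ_0) = 54
Natural end conditions: σ_0 = σ_2 = 0.
Solving: σ_0 = 0, σ_1 = 9, σ_2 = 0.
On [0, 2], p(t) = 4 - 8·t + 0·t² + 3/4·t³.
With t = 4/3: p(4/3) = -44/9.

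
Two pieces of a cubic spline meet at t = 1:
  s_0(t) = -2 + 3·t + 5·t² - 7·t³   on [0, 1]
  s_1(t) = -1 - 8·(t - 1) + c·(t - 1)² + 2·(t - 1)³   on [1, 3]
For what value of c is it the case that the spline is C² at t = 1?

s_0''(t) = 10 - 42·t, so s_0''(1) = -32. On the right, s_1''(1) = 2c, so c = -16.

-16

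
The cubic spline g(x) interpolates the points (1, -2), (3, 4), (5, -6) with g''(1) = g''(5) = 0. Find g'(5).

-7

Put M_i = g'' at the i-th knot. Here h = (2, 2) and Δ = (3, -5), so the interior equations h_(i-1)·M_(i-1) + 2(h_(i-1)+h_i)·M_i + h_i·M_(i+1) = 6(Δ_i − Δ_(i-1)) read
  2·M_0 + 8·M_1 + 2·M_2 = 6(Δ_1 - Δ_0) = -48
Natural end conditions: M_0 = M_2 = 0.
Hence M_0 = 0, M_1 = -6, M_2 = 0.
On [3, 5], g'(x) = b_1 + 2c_1·(x - 3) + 3d_1·(x - 3)² with b_1 = Δ_1 - h_1(2M_1 + M_2)/6 = -1, c_1 = M_1/2 = -3, d_1 = (M_2 - M_1)/(6h_1) = 1/2. So g'(5) = -7.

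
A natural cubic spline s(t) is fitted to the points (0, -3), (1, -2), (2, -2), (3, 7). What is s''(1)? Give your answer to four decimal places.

Write m_i for s''(x_i). With h_i = 1, 1, 1 and divided differences Δ_i = 1, 0, 9, the continuity of s' gives the tridiagonal system
  1·m_0 + 4·m_1 + 1·m_2 = 6(Δ_1 - Δ_0) = -6
  1·m_1 + 4·m_2 + 1·m_3 = 6(Δ_2 - Δ_1) = 54
Natural end conditions: m_0 = m_3 = 0.
Forward elimination and back-substitution give m_0 = 0, m_1 = -26/5, m_2 = 74/5, m_3 = 0.

-5.2000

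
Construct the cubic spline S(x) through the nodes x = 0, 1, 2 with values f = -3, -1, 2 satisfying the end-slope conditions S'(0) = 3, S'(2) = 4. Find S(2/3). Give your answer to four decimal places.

Let M_i = S''(x_i). Step sizes h_i = 1, 1; slopes of the chords Δ_i = (y_(i+1) - y_i)/h_i = 2, 3.
  1·M_0 + 4·M_1 + 1·M_2 = 6(Δ_1 - Δ_0) = 6
Clamped end conditions give two more equations: 2h_0·M_0 + h_0·M_1 = 6(Δ_0 - S'(0)) = -6 and h_1·M_1 + 2h_1·M_2 = 6(S'(2) - Δ_1) = 6.
Forward elimination and back-substitution give M_0 = -4, M_1 = 2, M_2 = 2.
On [0, 1], S(x) = -3 + 3·x - 2·x² + 1·x³.
With x = 2/3: S(2/3) = -43/27.

-1.5926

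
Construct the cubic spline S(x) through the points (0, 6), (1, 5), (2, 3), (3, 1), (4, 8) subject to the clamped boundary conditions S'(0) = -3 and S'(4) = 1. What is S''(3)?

Write m_i for S''(x_i). With h_i = 1, 1, 1, 1 and divided differences Δ_i = -1, -2, -2, 7, the continuity of S' gives the tridiagonal system
  1·m_0 + 4·m_1 + 1·m_2 = 6(Δ_1 - Δ_0) = -6
  1·m_1 + 4·m_2 + 1·m_3 = 6(Δ_2 - Δ_1) = 0
  1·m_2 + 4·m_3 + 1·m_4 = 6(Δ_3 - Δ_2) = 54
Clamped end conditions give two more equations: 2h_0·m_0 + h_0·m_1 = 6(Δ_0 - S'(0)) = 12 and h_3·m_3 + 2h_3·m_4 = 6(S'(4) - Δ_3) = -36.
Solving: m_0 = 7, m_1 = -2, m_2 = -5, m_3 = 22, m_4 = -29.

22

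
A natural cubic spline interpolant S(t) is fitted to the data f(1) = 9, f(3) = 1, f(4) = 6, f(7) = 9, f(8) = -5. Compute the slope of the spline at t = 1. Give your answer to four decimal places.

Write σ_i for S''(x_i). With h_i = 2, 1, 3, 1 and divided differences Δ_i = -4, 5, 1, -14, the continuity of S' gives the tridiagonal system
  2·σ_0 + 6·σ_1 + 1·σ_2 = 6(Δ_1 - Δ_0) = 54
  1·σ_1 + 8·σ_2 + 3·σ_3 = 6(Δ_2 - Δ_1) = -24
  3·σ_2 + 8·σ_3 + 1·σ_4 = 6(Δ_3 - Δ_2) = -90
Natural end conditions: σ_0 = σ_4 = 0.
Forward elimination and back-substitution give σ_0 = 0, σ_1 = 1446/161, σ_2 = 18/161, σ_3 = -1818/161, σ_4 = 0.
On [1, 3], S'(t) = b_0 + 2c_0·(t - 1) + 3d_0·(t - 1)² with b_0 = Δ_0 - h_0(2σ_0 + σ_1)/6 = -1126/161, c_0 = σ_0/2 = 0, d_0 = (σ_1 - σ_0)/(6h_0) = 241/322. So S'(1) = -1126/161.

-6.9938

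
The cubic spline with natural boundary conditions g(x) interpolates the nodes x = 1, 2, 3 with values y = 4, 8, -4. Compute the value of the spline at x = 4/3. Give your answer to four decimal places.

6.5185

Write σ_i for g''(x_i). With h_i = 1, 1 and divided differences Δ_i = 4, -12, the continuity of g' gives the tridiagonal system
  1·σ_0 + 4·σ_1 + 1·σ_2 = 6(Δ_1 - Δ_0) = -96
Natural end conditions: σ_0 = σ_2 = 0.
Solving: σ_0 = 0, σ_1 = -24, σ_2 = 0.
On [1, 2], g(x) = 4 + 8·(x - 1) + 0·(x - 1)² - 4·(x - 1)³.
With (x - 1) = 1/3: g(4/3) = 176/27.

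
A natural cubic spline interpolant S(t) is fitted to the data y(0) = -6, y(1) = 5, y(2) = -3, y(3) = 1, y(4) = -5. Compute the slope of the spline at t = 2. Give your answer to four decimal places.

Write m_i for S''(x_i). With h_i = 1, 1, 1, 1 and divided differences Δ_i = 11, -8, 4, -6, the continuity of S' gives the tridiagonal system
  1·m_0 + 4·m_1 + 1·m_2 = 6(Δ_1 - Δ_0) = -114
  1·m_1 + 4·m_2 + 1·m_3 = 6(Δ_2 - Δ_1) = 72
  1·m_2 + 4·m_3 + 1·m_4 = 6(Δ_3 - Δ_2) = -60
Natural end conditions: m_0 = m_4 = 0.
Solving: m_0 = 0, m_1 = -147/4, m_2 = 33, m_3 = -93/4, m_4 = 0.
On [2, 3], S'(t) = b_2 + 2c_2·(t - 2) + 3d_2·(t - 2)² with b_2 = Δ_2 - h_2(2m_2 + m_3)/6 = -25/8, c_2 = m_2/2 = 33/2, d_2 = (m_3 - m_2)/(6h_2) = -75/8. So S'(2) = -25/8.

-3.1250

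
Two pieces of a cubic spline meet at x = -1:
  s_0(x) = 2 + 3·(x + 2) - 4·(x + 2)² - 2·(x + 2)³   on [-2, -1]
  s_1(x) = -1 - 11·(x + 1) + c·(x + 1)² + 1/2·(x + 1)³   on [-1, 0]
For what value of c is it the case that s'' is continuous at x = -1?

-10

s_0''(x) = -8 - 12·(x + 2), so s_0''(-1) = -20. On the right, s_1''(-1) = 2c, so c = -10.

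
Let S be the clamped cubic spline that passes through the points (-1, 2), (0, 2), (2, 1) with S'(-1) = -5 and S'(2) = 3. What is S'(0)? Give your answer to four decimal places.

0.9167

Put m_i = S'' at the i-th knot. Here h = (1, 2) and Δ = (0, -1/2), so the interior equations h_(i-1)·m_(i-1) + 2(h_(i-1)+h_i)·m_i + h_i·m_(i+1) = 6(Δ_i − Δ_(i-1)) read
  1·m_0 + 6·m_1 + 2·m_2 = 6(Δ_1 - Δ_0) = -3
Clamped end conditions give two more equations: 2h_0·m_0 + h_0·m_1 = 6(Δ_0 - S'(-1)) = 30 and h_1·m_1 + 2h_1·m_2 = 6(S'(2) - Δ_1) = 21.
Hence m_0 = 109/6, m_1 = -19/3, m_2 = 101/12.
On [0, 2], S'(t) = b_1 + 2c_1·t + 3d_1·t² with b_1 = Δ_1 - h_1(2m_1 + m_2)/6 = 11/12, c_1 = m_1/2 = -19/6, d_1 = (m_2 - m_1)/(6h_1) = 59/48. So S'(0) = 11/12.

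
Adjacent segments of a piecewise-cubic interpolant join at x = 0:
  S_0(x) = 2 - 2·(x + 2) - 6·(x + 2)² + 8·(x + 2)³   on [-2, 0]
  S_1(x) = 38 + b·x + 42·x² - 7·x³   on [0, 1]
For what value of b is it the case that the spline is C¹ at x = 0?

70

S_0'(x) = -2 - 12·(x + 2) + 24·(x + 2)², so S_0'(0) = 70. On the right, S_1'(0) = b, so b = 70.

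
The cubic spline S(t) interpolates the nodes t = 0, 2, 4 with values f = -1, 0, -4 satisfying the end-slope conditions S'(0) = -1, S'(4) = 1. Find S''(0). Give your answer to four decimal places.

4.6250

Write m_i for S''(x_i). With h_i = 2, 2 and divided differences Δ_i = 1/2, -2, the continuity of S' gives the tridiagonal system
  2·m_0 + 8·m_1 + 2·m_2 = 6(Δ_1 - Δ_0) = -15
Clamped end conditions give two more equations: 2h_0·m_0 + h_0·m_1 = 6(Δ_0 - S'(0)) = 9 and h_1·m_1 + 2h_1·m_2 = 6(S'(4) - Δ_1) = 18.
Forward elimination and back-substitution give m_0 = 37/8, m_1 = -19/4, m_2 = 55/8.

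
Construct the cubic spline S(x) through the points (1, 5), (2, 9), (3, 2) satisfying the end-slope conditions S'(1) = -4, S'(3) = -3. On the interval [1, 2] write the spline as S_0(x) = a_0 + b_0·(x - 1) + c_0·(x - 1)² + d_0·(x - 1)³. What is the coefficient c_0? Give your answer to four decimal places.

Write m_i for S''(x_i). With h_i = 1, 1 and divided differences Δ_i = 4, -7, the continuity of S' gives the tridiagonal system
  1·m_0 + 4·m_1 + 1·m_2 = 6(Δ_1 - Δ_0) = -66
Clamped end conditions give two more equations: 2h_0·m_0 + h_0·m_1 = 6(Δ_0 - S'(1)) = 48 and h_1·m_1 + 2h_1·m_2 = 6(S'(3) - Δ_1) = 24.
Forward elimination and back-substitution give m_0 = 41, m_1 = -34, m_2 = 29.
On [1, 2], with S_0(x) = a_0 + b_0·(x - 1) + c_0·(x - 1)² + d_0·(x - 1)³: c_0 = m_0/2 = 41/2, d_0 = (m_1 - m_0)/(6h_0) = -25/2, b_0 = Δ_0 - h_0(2m_0 + m_1)/6 = -4.

20.5000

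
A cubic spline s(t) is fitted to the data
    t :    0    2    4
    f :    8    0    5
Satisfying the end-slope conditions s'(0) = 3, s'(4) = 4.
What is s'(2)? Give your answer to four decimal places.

-2.8750

Write m_i for s''(x_i). With h_i = 2, 2 and divided differences Δ_i = -4, 5/2, the continuity of s' gives the tridiagonal system
  2·m_0 + 8·m_1 + 2·m_2 = 6(Δ_1 - Δ_0) = 39
Clamped end conditions give two more equations: 2h_0·m_0 + h_0·m_1 = 6(Δ_0 - s'(0)) = -42 and h_1·m_1 + 2h_1·m_2 = 6(s'(4) - Δ_1) = 9.
Forward elimination and back-substitution give m_0 = -121/8, m_1 = 37/4, m_2 = -19/8.
On [2, 4], s'(t) = b_1 + 2c_1·(t - 2) + 3d_1·(t - 2)² with b_1 = Δ_1 - h_1(2m_1 + m_2)/6 = -23/8, c_1 = m_1/2 = 37/8, d_1 = (m_2 - m_1)/(6h_1) = -31/32. So s'(2) = -23/8.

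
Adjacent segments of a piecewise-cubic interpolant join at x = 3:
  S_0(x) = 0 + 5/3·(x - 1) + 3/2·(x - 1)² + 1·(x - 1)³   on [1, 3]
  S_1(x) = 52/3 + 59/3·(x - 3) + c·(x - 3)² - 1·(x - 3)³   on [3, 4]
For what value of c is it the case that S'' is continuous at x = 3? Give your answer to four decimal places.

7.5000

S_0''(x) = 3 + 6·(x - 1), so S_0''(3) = 15. On the right, S_1''(3) = 2c, so c = 15/2.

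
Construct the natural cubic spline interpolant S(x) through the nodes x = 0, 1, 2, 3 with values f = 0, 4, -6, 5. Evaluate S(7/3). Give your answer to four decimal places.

-4.7531

Put M_i = S'' at the i-th knot. Here h = (1, 1, 1) and Δ = (4, -10, 11), so the interior equations h_(i-1)·M_(i-1) + 2(h_(i-1)+h_i)·M_i + h_i·M_(i+1) = 6(Δ_i − Δ_(i-1)) read
  1·M_0 + 4·M_1 + 1·M_2 = 6(Δ_1 - Δ_0) = -84
  1·M_1 + 4·M_2 + 1·M_3 = 6(Δ_2 - Δ_1) = 126
Natural end conditions: M_0 = M_3 = 0.
Hence M_0 = 0, M_1 = -154/5, M_2 = 196/5, M_3 = 0.
On [2, 3], S(x) = -6 - 31/15·(x - 2) + 98/5·(x - 2)² - 98/15·(x - 2)³.
With (x - 2) = 1/3: S(7/3) = -385/81.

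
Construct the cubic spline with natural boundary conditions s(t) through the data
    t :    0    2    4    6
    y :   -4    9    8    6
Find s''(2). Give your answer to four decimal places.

-5.5000

With M_i denoting the second derivative at x_i, h_i = 2, 2, 2, and Δ_i = (y_(i+1) − y_i)/h_i = 13/2, -1/2, -1:
  2·M_0 + 8·M_1 + 2·M_2 = 6(Δ_1 - Δ_0) = -42
  2·M_1 + 8·M_2 + 2·M_3 = 6(Δ_2 - Δ_1) = -3
Natural end conditions: M_0 = M_3 = 0.
Hence M_0 = 0, M_1 = -11/2, M_2 = 1, M_3 = 0.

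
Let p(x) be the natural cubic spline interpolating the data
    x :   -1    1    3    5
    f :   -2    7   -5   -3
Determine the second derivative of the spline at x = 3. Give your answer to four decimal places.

7.7000

Put m_i = p'' at the i-th knot. Here h = (2, 2, 2) and Δ = (9/2, -6, 1), so the interior equations h_(i-1)·m_(i-1) + 2(h_(i-1)+h_i)·m_i + h_i·m_(i+1) = 6(Δ_i − Δ_(i-1)) read
  2·m_0 + 8·m_1 + 2·m_2 = 6(Δ_1 - Δ_0) = -63
  2·m_1 + 8·m_2 + 2·m_3 = 6(Δ_2 - Δ_1) = 42
Natural end conditions: m_0 = m_3 = 0.
Solving the tridiagonal system: m_0 = 0, m_1 = -49/5, m_2 = 77/10, m_3 = 0.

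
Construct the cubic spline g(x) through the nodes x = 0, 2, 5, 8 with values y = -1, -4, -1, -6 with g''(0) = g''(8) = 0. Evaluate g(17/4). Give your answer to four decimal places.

-1.5631

Write m_i for g''(x_i). With h_i = 2, 3, 3 and divided differences Δ_i = -3/2, 1, -5/3, the continuity of g' gives the tridiagonal system
  2·m_0 + 10·m_1 + 3·m_2 = 6(Δ_1 - Δ_0) = 15
  3·m_1 + 12·m_2 + 3·m_3 = 6(Δ_2 - Δ_1) = -16
Natural end conditions: m_0 = m_3 = 0.
Solving: m_0 = 0, m_1 = 76/37, m_2 = -205/111, m_3 = 0.
On [2, 5], g(x) = -4 - 29/222·(x - 2) + 38/37·(x - 2)² - 433/1998·(x - 2)³.
With (x - 2) = 9/4: g(17/4) = -7403/4736.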